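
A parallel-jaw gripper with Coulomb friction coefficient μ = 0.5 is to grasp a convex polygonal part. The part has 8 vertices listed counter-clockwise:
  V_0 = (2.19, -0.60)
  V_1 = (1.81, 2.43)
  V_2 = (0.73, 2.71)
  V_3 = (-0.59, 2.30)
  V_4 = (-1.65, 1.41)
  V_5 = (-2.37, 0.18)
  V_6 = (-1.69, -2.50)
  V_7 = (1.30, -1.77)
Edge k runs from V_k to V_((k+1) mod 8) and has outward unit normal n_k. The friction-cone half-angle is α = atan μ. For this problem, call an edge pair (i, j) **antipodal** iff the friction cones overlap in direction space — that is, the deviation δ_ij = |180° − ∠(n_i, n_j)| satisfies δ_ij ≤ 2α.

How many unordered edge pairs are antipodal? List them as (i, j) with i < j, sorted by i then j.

count = 10; pairs: (0,4), (0,5), (1,6), (2,6), (2,7), (3,6), (3,7), (4,6), (4,7), (5,7)

α = atan 0.5 = 26.57°;  2α = 53.13°
n_0 = (+0.9922, +0.1244)
n_1 = (+0.2510, +0.9680)
n_2 = (-0.2966, +0.9550)
n_3 = (-0.6430, +0.7658)
n_4 = (-0.8630, +0.5052)
n_5 = (-0.9693, -0.2459)
n_6 = (+0.2372, -0.9715)
n_7 = (+0.7959, -0.6054)
  (0,1): δ = 111.68°  ·
  (0,2): δ = 79.89°  ·
  (0,3): δ = 57.13°  ·
  (0,4): δ = 37.49°  ✓
  (0,5): δ = 7.09°  ✓
  (0,6): δ = 96.57°  ·
  (0,7): δ = 135.59°  ·
  (1,2): δ = 148.21°  ·
  (1,3): δ = 125.45°  ·
  (1,4): δ = 105.81°  ·
  (1,5): δ = 61.23°  ·
  (1,6): δ = 28.25°  ✓
  (1,7): δ = 67.27°  ·
  (2,3): δ = 157.24°  ·
  (2,4): δ = 137.60°  ·
  (2,5): δ = 93.02°  ·
  (2,6): δ = 3.53°  ✓
  (2,7): δ = 35.49°  ✓
  (3,4): δ = 160.36°  ·
  (3,5): δ = 115.78°  ·
  (3,6): δ = 26.30°  ✓
  (3,7): δ = 12.72°  ✓
  (4,5): δ = 135.42°  ·
  (4,6): δ = 45.94°  ✓
  (4,7): δ = 6.92°  ✓
  (5,6): δ = 90.52°  ·
  (5,7): δ = 51.50°  ✓
  (6,7): δ = 140.98°  ·
antipodal pairs: 10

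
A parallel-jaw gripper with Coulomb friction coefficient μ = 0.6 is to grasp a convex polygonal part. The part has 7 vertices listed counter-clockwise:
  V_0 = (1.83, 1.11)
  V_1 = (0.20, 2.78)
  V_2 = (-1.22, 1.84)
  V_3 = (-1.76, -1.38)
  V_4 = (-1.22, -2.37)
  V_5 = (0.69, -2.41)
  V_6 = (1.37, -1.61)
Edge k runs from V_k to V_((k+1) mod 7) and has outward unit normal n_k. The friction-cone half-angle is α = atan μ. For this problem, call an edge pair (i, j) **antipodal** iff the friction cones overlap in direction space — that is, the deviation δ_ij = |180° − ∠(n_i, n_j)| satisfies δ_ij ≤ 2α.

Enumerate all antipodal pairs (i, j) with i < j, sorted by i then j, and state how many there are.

count = 9; pairs: (0,2), (0,3), (0,4), (1,4), (1,5), (1,6), (2,5), (2,6), (3,6)

α = atan 0.6 = 30.96°;  2α = 61.93°
n_0 = (+0.7156, +0.6985)
n_1 = (-0.5520, +0.8339)
n_2 = (-0.9862, +0.1654)
n_3 = (-0.8779, -0.4789)
n_4 = (-0.0209, -0.9998)
n_5 = (+0.7619, -0.6476)
n_6 = (+0.9860, -0.1667)
  (0,1): δ = 100.80°  ·
  (0,2): δ = 53.83°  ✓
  (0,3): δ = 15.70°  ✓
  (0,4): δ = 44.49°  ✓
  (0,5): δ = 95.33°  ·
  (0,6): δ = 126.10°  ·
  (1,2): δ = 133.02°  ·
  (1,3): δ = 94.89°  ·
  (1,4): δ = 34.70°  ✓
  (1,5): δ = 16.13°  ✓
  (1,6): δ = 46.90°  ✓
  (2,3): δ = 141.87°  ·
  (2,4): δ = 81.68°  ·
  (2,5): δ = 30.84°  ✓
  (2,6): δ = 0.08°  ✓
  (3,4): δ = 119.81°  ·
  (3,5): δ = 68.97°  ·
  (3,6): δ = 38.21°  ✓
  (4,5): δ = 129.16°  ·
  (4,6): δ = 98.40°  ·
  (5,6): δ = 149.23°  ·
antipodal pairs: 9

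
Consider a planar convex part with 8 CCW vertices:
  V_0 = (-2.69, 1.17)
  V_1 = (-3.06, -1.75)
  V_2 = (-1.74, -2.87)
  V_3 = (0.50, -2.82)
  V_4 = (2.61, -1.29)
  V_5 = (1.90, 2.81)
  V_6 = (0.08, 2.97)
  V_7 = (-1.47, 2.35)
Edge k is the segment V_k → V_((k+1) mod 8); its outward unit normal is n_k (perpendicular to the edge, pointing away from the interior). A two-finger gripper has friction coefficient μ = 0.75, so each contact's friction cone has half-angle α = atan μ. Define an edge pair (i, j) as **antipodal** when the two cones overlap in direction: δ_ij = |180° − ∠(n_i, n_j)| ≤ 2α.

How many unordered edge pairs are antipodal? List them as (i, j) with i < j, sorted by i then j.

α = atan 0.75 = 36.87°;  2α = 73.74°
n_0 = (-0.9921, +0.1257)
n_1 = (-0.6470, -0.7625)
n_2 = (+0.0223, -0.9998)
n_3 = (+0.5870, -0.8096)
n_4 = (+0.9853, +0.1706)
n_5 = (+0.0876, +0.9962)
n_6 = (-0.3714, +0.9285)
n_7 = (-0.6952, +0.7188)
  (0,1): δ = 123.09°  ·
  (0,2): δ = 81.50°  ·
  (0,3): δ = 46.83°  ✓
  (0,4): δ = 17.05°  ✓
  (0,5): δ = 92.20°  ·
  (0,6): δ = 119.02°  ·
  (0,7): δ = 141.27°  ·
  (1,2): δ = 138.41°  ·
  (1,3): δ = 103.74°  ·
  (1,4): δ = 39.86°  ✓
  (1,5): δ = 35.29°  ✓
  (1,6): δ = 62.12°  ✓
  (1,7): δ = 84.36°  ·
  (2,3): δ = 145.33°  ·
  (2,4): δ = 81.45°  ·
  (2,5): δ = 6.30°  ✓
  (2,6): δ = 20.52°  ✓
  (2,7): δ = 42.77°  ✓
  (3,4): δ = 116.12°  ·
  (3,5): δ = 40.97°  ✓
  (3,6): δ = 14.15°  ✓
  (3,7): δ = 8.10°  ✓
  (4,5): δ = 104.85°  ·
  (4,6): δ = 78.02°  ·
  (4,7): δ = 55.78°  ✓
  (5,6): δ = 153.17°  ·
  (5,7): δ = 130.93°  ·
  (6,7): δ = 157.76°  ·
antipodal pairs: 12

count = 12; pairs: (0,3), (0,4), (1,4), (1,5), (1,6), (2,5), (2,6), (2,7), (3,5), (3,6), (3,7), (4,7)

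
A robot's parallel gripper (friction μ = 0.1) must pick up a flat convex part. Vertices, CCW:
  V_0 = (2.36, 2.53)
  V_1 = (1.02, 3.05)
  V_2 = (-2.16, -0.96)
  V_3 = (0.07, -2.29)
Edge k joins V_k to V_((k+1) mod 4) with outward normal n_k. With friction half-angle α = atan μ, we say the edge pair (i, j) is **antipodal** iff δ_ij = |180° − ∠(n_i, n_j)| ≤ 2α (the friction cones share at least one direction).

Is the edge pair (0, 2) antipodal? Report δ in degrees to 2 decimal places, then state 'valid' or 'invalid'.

δ = 9.60°, valid

α = atan 0.1 = 5.71°;  2α = 11.42°
edge 0: e_0 = (-1.34, +0.52);  n_0 = (+0.3618, +0.9323)
edge 2: e_2 = (+2.23, -1.33);  n_2 = (-0.5122, -0.8588)
∠(n_0, n_2) = 170.40°
δ = |180° − 170.40°| = 9.60°
9.60° ≤ 2α = 11.42°  →  valid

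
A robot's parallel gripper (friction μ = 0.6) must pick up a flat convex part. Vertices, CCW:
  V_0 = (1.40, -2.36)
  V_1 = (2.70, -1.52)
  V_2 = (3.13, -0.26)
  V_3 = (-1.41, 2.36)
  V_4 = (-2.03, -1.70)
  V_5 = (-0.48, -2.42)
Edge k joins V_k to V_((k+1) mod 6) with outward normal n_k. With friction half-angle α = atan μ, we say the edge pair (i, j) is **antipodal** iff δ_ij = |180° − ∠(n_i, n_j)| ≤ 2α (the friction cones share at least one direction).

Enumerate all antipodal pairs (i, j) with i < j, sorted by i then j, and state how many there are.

α = atan 0.6 = 30.96°;  2α = 61.93°
n_0 = (+0.5427, -0.8399)
n_1 = (+0.9464, -0.3230)
n_2 = (+0.4998, +0.8661)
n_3 = (-0.9885, +0.1510)
n_4 = (-0.4213, -0.9069)
n_5 = (+0.0319, -0.9995)
  (0,1): δ = 141.71°  ·
  (0,2): δ = 62.86°  ·
  (0,3): δ = 48.45°  ✓
  (0,4): δ = 122.22°  ·
  (0,5): δ = 148.96°  ·
  (1,2): δ = 101.15°  ·
  (1,3): δ = 10.16°  ✓
  (1,4): δ = 83.93°  ·
  (1,5): δ = 110.67°  ·
  (2,3): δ = 68.69°  ·
  (2,4): δ = 5.07°  ✓
  (2,5): δ = 31.82°  ✓
  (3,4): δ = 106.23°  ·
  (3,5): δ = 79.49°  ·
  (4,5): δ = 153.26°  ·
antipodal pairs: 4

count = 4; pairs: (0,3), (1,3), (2,4), (2,5)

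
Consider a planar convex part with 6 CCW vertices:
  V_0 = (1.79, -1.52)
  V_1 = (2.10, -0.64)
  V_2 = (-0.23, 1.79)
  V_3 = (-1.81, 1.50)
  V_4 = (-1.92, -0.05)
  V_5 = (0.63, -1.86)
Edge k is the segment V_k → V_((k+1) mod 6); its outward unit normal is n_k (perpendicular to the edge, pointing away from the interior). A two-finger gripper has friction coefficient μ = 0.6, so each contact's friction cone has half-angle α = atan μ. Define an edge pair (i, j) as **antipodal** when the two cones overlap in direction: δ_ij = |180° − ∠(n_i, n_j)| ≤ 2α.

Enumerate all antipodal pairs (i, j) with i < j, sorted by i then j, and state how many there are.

α = atan 0.6 = 30.96°;  2α = 61.93°
n_0 = (+0.9432, -0.3323)
n_1 = (+0.7218, +0.6921)
n_2 = (-0.1805, +0.9836)
n_3 = (-0.9975, +0.0708)
n_4 = (-0.5788, -0.8155)
n_5 = (+0.2813, -0.9596)
  (0,1): δ = 116.80°  ·
  (0,2): δ = 60.19°  ✓
  (0,3): δ = 15.35°  ✓
  (0,4): δ = 74.04°  ·
  (0,5): δ = 125.74°  ·
  (1,2): δ = 123.40°  ·
  (1,3): δ = 47.86°  ✓
  (1,4): δ = 10.84°  ✓
  (1,5): δ = 62.54°  ·
  (2,3): δ = 104.46°  ·
  (2,4): δ = 45.77°  ✓
  (2,5): δ = 5.94°  ✓
  (3,4): δ = 121.31°  ·
  (3,5): δ = 69.60°  ·
  (4,5): δ = 128.30°  ·
antipodal pairs: 6

count = 6; pairs: (0,2), (0,3), (1,3), (1,4), (2,4), (2,5)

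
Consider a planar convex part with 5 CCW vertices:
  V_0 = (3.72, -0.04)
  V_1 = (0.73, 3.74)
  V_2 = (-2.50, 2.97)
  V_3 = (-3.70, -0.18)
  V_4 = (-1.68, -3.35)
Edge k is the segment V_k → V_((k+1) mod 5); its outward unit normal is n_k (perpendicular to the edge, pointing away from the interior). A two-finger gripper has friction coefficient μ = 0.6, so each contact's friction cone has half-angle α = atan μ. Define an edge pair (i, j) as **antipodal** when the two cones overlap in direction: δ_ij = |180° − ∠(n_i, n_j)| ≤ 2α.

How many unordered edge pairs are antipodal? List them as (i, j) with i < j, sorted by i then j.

count = 4; pairs: (0,2), (0,3), (1,4), (2,4)

α = atan 0.6 = 30.96°;  2α = 61.93°
n_0 = (+0.7843, +0.6204)
n_1 = (-0.2319, +0.9727)
n_2 = (-0.9345, +0.3560)
n_3 = (-0.8433, -0.5374)
n_4 = (+0.5226, -0.8526)
  (0,1): δ = 114.94°  ·
  (0,2): δ = 59.20°  ✓
  (0,3): δ = 5.84°  ✓
  (0,4): δ = 83.16°  ·
  (1,2): δ = 124.26°  ·
  (1,3): δ = 70.90°  ·
  (1,4): δ = 18.10°  ✓
  (2,3): δ = 126.64°  ·
  (2,4): δ = 37.64°  ✓
  (3,4): δ = 91.00°  ·
antipodal pairs: 4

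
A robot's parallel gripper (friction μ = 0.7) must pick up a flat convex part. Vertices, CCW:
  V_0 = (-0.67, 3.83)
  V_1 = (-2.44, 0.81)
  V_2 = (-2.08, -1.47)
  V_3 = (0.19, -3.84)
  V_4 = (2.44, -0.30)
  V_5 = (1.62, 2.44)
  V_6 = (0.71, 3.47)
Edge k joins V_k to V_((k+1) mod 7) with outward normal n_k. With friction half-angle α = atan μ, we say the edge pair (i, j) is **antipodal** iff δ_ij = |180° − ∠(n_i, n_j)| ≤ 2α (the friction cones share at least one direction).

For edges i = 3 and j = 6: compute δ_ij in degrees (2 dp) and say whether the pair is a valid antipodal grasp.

δ = 72.18°, invalid

α = atan 0.7 = 34.99°;  2α = 69.98°
edge 3: e_3 = (+2.25, +3.54);  n_3 = (+0.8440, -0.5364)
edge 6: e_6 = (-1.38, +0.36);  n_6 = (+0.2524, +0.9676)
∠(n_3, n_6) = 107.82°
δ = |180° − 107.82°| = 72.18°
72.18° > 2α = 69.98°  →  invalid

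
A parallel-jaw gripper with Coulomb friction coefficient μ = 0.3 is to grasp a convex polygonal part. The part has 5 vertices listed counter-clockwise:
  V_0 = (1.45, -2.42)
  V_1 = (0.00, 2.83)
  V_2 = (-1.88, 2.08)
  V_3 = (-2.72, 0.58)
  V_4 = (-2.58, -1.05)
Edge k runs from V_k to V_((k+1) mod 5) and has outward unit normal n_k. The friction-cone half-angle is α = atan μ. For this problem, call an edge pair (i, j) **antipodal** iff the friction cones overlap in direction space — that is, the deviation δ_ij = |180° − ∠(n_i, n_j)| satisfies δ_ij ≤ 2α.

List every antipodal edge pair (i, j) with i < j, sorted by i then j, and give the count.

count = 1; pairs: (0,3)

α = atan 0.3 = 16.70°;  2α = 33.40°
n_0 = (+0.9639, +0.2662)
n_1 = (-0.3705, +0.9288)
n_2 = (-0.8725, +0.4886)
n_3 = (-0.9963, -0.0856)
n_4 = (-0.3219, -0.9468)
  (0,1): δ = 83.69°  ·
  (0,2): δ = 44.69°  ·
  (0,3): δ = 10.53°  ✓
  (0,4): δ = 55.78°  ·
  (1,2): δ = 141.00°  ·
  (1,3): δ = 106.84°  ·
  (1,4): δ = 40.52°  ·
  (2,3): δ = 145.84°  ·
  (2,4): δ = 79.53°  ·
  (3,4): δ = 113.68°  ·
antipodal pairs: 1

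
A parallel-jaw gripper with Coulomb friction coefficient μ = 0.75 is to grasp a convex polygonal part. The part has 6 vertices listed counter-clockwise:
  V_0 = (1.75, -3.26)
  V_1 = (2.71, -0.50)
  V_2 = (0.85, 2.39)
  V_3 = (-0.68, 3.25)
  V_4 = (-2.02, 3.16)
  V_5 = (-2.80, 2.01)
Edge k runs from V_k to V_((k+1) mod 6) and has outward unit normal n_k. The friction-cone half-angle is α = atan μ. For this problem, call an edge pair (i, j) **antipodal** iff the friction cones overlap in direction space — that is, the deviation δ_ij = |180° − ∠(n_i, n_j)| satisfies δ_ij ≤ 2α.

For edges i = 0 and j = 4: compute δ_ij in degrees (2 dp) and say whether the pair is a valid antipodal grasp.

α = atan 0.75 = 36.87°;  2α = 73.74°
edge 0: e_0 = (+0.96, +2.76);  n_0 = (+0.9445, -0.3285)
edge 4: e_4 = (-0.78, -1.15);  n_4 = (-0.8276, +0.5613)
∠(n_0, n_4) = 165.03°
δ = |180° − 165.03°| = 14.97°
14.97° ≤ 2α = 73.74°  →  valid

δ = 14.97°, valid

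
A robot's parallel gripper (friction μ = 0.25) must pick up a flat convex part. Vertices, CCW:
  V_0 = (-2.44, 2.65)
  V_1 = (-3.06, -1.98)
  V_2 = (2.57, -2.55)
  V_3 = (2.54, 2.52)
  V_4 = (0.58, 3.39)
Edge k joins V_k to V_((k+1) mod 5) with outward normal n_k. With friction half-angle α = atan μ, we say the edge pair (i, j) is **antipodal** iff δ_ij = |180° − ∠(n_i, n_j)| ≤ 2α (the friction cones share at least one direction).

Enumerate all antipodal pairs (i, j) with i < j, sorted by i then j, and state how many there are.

α = atan 0.25 = 14.04°;  2α = 28.07°
n_0 = (-0.9912, +0.1327)
n_1 = (-0.1007, -0.9949)
n_2 = (+1.0000, +0.0059)
n_3 = (+0.4057, +0.9140)
n_4 = (-0.2380, +0.9713)
  (0,1): δ = 88.15°  ·
  (0,2): δ = 7.97°  ✓
  (0,3): δ = 73.69°  ·
  (0,4): δ = 111.40°  ·
  (1,2): δ = 83.88°  ·
  (1,3): δ = 18.15°  ✓
  (1,4): δ = 19.55°  ✓
  (2,3): δ = 114.27°  ·
  (2,4): δ = 76.57°  ·
  (3,4): δ = 142.30°  ·
antipodal pairs: 3

count = 3; pairs: (0,2), (1,3), (1,4)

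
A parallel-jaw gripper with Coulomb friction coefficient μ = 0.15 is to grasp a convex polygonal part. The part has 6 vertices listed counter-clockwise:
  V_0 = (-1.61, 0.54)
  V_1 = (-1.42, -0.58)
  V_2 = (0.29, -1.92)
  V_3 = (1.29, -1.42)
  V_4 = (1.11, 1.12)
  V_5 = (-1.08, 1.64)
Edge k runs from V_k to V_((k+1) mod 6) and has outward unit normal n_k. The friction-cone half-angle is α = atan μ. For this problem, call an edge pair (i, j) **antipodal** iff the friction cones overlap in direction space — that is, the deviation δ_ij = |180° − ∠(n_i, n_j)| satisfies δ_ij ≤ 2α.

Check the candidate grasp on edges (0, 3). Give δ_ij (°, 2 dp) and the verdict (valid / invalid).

δ = 5.57°, valid

α = atan 0.15 = 8.53°;  2α = 17.06°
edge 0: e_0 = (+0.19, -1.12);  n_0 = (-0.9859, -0.1673)
edge 3: e_3 = (-0.18, +2.54);  n_3 = (+0.9975, +0.0707)
∠(n_0, n_3) = 174.43°
δ = |180° − 174.43°| = 5.57°
5.57° ≤ 2α = 17.06°  →  valid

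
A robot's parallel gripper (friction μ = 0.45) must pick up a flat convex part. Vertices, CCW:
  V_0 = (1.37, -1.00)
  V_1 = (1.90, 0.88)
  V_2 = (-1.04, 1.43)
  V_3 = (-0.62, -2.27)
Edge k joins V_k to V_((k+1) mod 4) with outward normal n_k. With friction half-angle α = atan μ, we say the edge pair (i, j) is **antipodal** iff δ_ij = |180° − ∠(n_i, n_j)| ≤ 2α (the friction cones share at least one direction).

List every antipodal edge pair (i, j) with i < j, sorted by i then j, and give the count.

count = 2; pairs: (0,2), (1,3)

α = atan 0.45 = 24.23°;  2α = 48.46°
n_0 = (+0.9625, -0.2713)
n_1 = (+0.1839, +0.9829)
n_2 = (-0.9936, -0.1128)
n_3 = (+0.5380, -0.8430)
  (0,1): δ = 84.85°  ·
  (0,2): δ = 22.22°  ✓
  (0,3): δ = 138.29°  ·
  (1,2): δ = 72.93°  ·
  (1,3): δ = 43.14°  ✓
  (2,3): δ = 63.93°  ·
antipodal pairs: 2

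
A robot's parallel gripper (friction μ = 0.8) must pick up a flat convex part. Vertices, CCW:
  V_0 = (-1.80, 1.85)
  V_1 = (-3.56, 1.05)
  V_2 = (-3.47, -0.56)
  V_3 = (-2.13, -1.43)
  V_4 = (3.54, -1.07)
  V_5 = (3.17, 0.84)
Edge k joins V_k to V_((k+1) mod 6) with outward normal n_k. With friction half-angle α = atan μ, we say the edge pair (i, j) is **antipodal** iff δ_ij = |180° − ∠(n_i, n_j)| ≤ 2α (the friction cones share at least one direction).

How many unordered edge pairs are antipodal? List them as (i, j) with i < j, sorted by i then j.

α = atan 0.8 = 38.66°;  2α = 77.32°
n_0 = (-0.4138, +0.9104)
n_1 = (-0.9984, -0.0558)
n_2 = (-0.5445, -0.8387)
n_3 = (+0.0634, -0.9980)
n_4 = (+0.9817, +0.1902)
n_5 = (+0.1991, +0.9800)
  (0,1): δ = 111.24°  ·
  (0,2): δ = 57.44°  ✓
  (0,3): δ = 20.81°  ✓
  (0,4): δ = 76.52°  ✓
  (0,5): δ = 144.07°  ·
  (1,2): δ = 126.19°  ·
  (1,3): δ = 89.57°  ·
  (1,4): δ = 7.76°  ✓
  (1,5): δ = 75.31°  ✓
  (2,3): δ = 143.37°  ·
  (2,4): δ = 46.04°  ✓
  (2,5): δ = 21.51°  ✓
  (3,4): δ = 82.67°  ·
  (3,5): δ = 15.12°  ✓
  (4,5): δ = 112.45°  ·
antipodal pairs: 8

count = 8; pairs: (0,2), (0,3), (0,4), (1,4), (1,5), (2,4), (2,5), (3,5)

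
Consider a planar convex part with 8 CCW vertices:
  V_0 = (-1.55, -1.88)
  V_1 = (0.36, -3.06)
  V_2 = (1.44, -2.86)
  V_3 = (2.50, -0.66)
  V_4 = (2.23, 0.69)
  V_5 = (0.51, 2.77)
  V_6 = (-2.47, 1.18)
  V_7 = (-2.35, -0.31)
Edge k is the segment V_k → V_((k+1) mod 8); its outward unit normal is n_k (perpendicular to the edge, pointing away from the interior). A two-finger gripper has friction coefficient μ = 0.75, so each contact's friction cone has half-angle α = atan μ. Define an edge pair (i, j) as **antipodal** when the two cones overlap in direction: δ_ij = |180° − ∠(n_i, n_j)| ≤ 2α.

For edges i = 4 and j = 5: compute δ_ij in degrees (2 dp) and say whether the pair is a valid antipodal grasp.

α = atan 0.75 = 36.87°;  2α = 73.74°
edge 4: e_4 = (-1.72, +2.08);  n_4 = (+0.7706, +0.6373)
edge 5: e_5 = (-2.98, -1.59);  n_5 = (-0.4707, +0.8823)
∠(n_4, n_5) = 78.49°
δ = |180° − 78.49°| = 101.51°
101.51° > 2α = 73.74°  →  invalid

δ = 101.51°, invalid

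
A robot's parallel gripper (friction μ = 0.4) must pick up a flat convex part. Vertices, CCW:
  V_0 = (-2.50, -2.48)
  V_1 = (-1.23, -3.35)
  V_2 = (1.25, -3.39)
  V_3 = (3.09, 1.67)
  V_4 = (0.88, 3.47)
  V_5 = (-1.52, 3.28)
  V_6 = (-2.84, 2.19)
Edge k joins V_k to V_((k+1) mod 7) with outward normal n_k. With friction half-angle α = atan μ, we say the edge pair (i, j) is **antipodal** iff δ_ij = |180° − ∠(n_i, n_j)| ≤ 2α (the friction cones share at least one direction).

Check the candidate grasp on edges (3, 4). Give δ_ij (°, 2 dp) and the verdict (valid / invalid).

δ = 136.31°, invalid

α = atan 0.4 = 21.80°;  2α = 43.60°
edge 3: e_3 = (-2.21, +1.80);  n_3 = (+0.6315, +0.7754)
edge 4: e_4 = (-2.40, -0.19);  n_4 = (-0.0789, +0.9969)
∠(n_3, n_4) = 43.69°
δ = |180° − 43.69°| = 136.31°
136.31° > 2α = 43.60°  →  invalid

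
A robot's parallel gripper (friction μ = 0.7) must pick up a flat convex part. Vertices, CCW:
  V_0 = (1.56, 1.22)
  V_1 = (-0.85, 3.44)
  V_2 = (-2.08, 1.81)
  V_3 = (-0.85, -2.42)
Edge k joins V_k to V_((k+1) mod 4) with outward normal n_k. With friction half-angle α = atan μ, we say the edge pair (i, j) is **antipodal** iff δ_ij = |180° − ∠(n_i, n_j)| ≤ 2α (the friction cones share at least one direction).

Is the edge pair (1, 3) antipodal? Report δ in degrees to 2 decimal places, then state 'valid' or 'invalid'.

δ = 3.53°, valid

α = atan 0.7 = 34.99°;  2α = 69.98°
edge 1: e_1 = (-1.23, -1.63);  n_1 = (-0.7982, +0.6023)
edge 3: e_3 = (+2.41, +3.64);  n_3 = (+0.8338, -0.5521)
∠(n_1, n_3) = 176.47°
δ = |180° − 176.47°| = 3.53°
3.53° ≤ 2α = 69.98°  →  valid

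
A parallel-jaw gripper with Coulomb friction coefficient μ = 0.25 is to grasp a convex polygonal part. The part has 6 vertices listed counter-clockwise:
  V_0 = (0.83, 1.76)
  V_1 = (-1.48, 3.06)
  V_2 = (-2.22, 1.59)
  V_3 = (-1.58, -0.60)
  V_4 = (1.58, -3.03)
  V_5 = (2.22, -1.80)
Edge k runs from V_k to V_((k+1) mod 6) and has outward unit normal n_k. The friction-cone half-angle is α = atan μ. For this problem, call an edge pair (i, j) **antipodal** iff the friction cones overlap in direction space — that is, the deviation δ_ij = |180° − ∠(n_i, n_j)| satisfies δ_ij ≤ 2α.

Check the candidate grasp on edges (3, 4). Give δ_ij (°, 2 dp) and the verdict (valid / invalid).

δ = 79.93°, invalid

α = atan 0.25 = 14.04°;  2α = 28.07°
edge 3: e_3 = (+3.16, -2.43);  n_3 = (-0.6096, -0.7927)
edge 4: e_4 = (+0.64, +1.23);  n_4 = (+0.8871, -0.4616)
∠(n_3, n_4) = 100.07°
δ = |180° − 100.07°| = 79.93°
79.93° > 2α = 28.07°  →  invalid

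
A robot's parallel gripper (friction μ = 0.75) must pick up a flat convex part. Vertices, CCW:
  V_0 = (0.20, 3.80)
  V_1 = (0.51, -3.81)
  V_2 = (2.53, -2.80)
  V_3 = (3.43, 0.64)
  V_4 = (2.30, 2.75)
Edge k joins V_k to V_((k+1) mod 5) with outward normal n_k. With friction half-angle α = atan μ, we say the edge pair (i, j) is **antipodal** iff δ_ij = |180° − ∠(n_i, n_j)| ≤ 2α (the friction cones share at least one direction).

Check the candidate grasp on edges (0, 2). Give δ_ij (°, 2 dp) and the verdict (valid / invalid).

α = atan 0.75 = 36.87°;  2α = 73.74°
edge 0: e_0 = (+0.31, -7.61);  n_0 = (-0.9992, -0.0407)
edge 2: e_2 = (+0.90, +3.44);  n_2 = (+0.9674, -0.2531)
∠(n_0, n_2) = 163.01°
δ = |180° − 163.01°| = 16.99°
16.99° ≤ 2α = 73.74°  →  valid

δ = 16.99°, valid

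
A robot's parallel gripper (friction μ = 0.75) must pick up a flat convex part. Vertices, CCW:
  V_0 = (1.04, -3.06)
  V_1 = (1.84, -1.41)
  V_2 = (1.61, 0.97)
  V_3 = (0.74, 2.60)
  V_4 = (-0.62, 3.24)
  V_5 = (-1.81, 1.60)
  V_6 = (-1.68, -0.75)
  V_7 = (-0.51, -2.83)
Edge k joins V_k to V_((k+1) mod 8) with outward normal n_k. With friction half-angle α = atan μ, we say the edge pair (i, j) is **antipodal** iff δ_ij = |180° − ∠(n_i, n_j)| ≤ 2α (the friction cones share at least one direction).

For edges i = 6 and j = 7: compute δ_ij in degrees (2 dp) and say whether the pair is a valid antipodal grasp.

δ = 127.80°, invalid

α = atan 0.75 = 36.87°;  2α = 73.74°
edge 6: e_6 = (+1.17, -2.08);  n_6 = (-0.8716, -0.4903)
edge 7: e_7 = (+1.55, -0.23);  n_7 = (-0.1468, -0.9892)
∠(n_6, n_7) = 52.20°
δ = |180° − 52.20°| = 127.80°
127.80° > 2α = 73.74°  →  invalid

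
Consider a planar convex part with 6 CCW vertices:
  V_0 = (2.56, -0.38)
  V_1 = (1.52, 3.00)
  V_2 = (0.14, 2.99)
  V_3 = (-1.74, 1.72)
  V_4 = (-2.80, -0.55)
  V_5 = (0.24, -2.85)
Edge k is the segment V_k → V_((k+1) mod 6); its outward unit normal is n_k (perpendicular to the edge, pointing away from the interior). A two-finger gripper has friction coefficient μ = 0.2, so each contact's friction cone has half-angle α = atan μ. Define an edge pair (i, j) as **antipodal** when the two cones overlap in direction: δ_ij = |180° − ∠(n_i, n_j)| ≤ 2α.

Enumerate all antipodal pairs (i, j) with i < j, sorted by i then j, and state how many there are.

count = 2; pairs: (2,5), (3,5)

α = atan 0.2 = 11.31°;  2α = 22.62°
n_0 = (+0.9558, +0.2941)
n_1 = (-0.0072, +1.0000)
n_2 = (-0.5598, +0.8286)
n_3 = (-0.9061, +0.4231)
n_4 = (-0.6034, -0.7975)
n_5 = (+0.7289, -0.6846)
  (0,1): δ = 106.69°  ·
  (0,2): δ = 73.06°  ·
  (0,3): δ = 42.13°  ·
  (0,4): δ = 35.79°  ·
  (0,5): δ = 119.69°  ·
  (1,2): δ = 146.37°  ·
  (1,3): δ = 115.45°  ·
  (1,4): δ = 37.53°  ·
  (1,5): δ = 46.38°  ·
  (2,3): δ = 149.07°  ·
  (2,4): δ = 71.15°  ·
  (2,5): δ = 12.75°  ✓
  (3,4): δ = 102.08°  ·
  (3,5): δ = 18.18°  ✓
  (4,5): δ = 96.10°  ·
antipodal pairs: 2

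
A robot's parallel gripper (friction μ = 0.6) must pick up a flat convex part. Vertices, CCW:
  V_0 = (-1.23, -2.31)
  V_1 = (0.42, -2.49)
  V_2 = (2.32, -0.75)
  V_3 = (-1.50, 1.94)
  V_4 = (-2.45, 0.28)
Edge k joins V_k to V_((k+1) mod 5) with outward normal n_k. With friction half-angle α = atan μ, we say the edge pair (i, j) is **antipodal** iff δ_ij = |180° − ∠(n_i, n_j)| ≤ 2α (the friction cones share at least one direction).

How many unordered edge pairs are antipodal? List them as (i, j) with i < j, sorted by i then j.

count = 3; pairs: (0,2), (1,3), (2,4)

α = atan 0.6 = 30.96°;  2α = 61.93°
n_0 = (-0.1084, -0.9941)
n_1 = (+0.6754, -0.7375)
n_2 = (+0.5758, +0.8176)
n_3 = (-0.8679, +0.4967)
n_4 = (-0.9047, -0.4261)
  (0,1): δ = 131.29°  ·
  (0,2): δ = 28.93°  ✓
  (0,3): δ = 66.44°  ·
  (0,4): δ = 121.45°  ·
  (1,2): δ = 77.64°  ·
  (1,3): δ = 17.73°  ✓
  (1,4): δ = 72.74°  ·
  (2,3): δ = 84.63°  ·
  (2,4): δ = 29.62°  ✓
  (3,4): δ = 125.00°  ·
antipodal pairs: 3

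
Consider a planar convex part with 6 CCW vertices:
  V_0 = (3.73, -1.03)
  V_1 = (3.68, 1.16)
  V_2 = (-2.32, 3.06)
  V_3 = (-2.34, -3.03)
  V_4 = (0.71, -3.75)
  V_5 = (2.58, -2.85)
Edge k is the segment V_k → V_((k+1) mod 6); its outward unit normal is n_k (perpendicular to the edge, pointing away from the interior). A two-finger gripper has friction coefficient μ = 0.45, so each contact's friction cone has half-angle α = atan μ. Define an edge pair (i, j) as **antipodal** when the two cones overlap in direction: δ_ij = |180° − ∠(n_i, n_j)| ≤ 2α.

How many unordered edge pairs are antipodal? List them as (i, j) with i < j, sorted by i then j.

count = 4; pairs: (0,2), (1,3), (1,4), (2,5)

α = atan 0.45 = 24.23°;  2α = 48.46°
n_0 = (+0.9997, +0.0228)
n_1 = (+0.3019, +0.9533)
n_2 = (-1.0000, +0.0033)
n_3 = (-0.2298, -0.9732)
n_4 = (+0.4337, -0.9011)
n_5 = (+0.8454, -0.5342)
  (0,1): δ = 108.88°  ·
  (0,2): δ = 1.50°  ✓
  (0,3): δ = 75.41°  ·
  (0,4): δ = 114.39°  ·
  (0,5): δ = 146.40°  ·
  (1,2): δ = 72.62°  ·
  (1,3): δ = 4.29°  ✓
  (1,4): δ = 43.27°  ✓
  (1,5): δ = 75.28°  ·
  (2,3): δ = 103.09°  ·
  (2,4): δ = 64.11°  ·
  (2,5): δ = 32.10°  ✓
  (3,4): δ = 141.02°  ·
  (3,5): δ = 109.01°  ·
  (4,5): δ = 147.99°  ·
antipodal pairs: 4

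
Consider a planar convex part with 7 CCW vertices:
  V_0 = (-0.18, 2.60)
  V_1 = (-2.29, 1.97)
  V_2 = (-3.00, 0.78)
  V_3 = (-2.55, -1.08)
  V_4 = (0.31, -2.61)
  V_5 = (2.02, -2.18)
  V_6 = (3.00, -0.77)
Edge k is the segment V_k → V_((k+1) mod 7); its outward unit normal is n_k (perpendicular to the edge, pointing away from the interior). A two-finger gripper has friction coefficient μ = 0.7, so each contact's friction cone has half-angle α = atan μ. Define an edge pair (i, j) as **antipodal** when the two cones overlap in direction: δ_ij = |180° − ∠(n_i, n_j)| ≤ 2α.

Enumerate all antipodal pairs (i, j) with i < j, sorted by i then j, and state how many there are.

count = 9; pairs: (0,3), (0,4), (0,5), (1,4), (1,5), (2,5), (2,6), (3,6), (4,6)

α = atan 0.7 = 34.99°;  2α = 69.98°
n_0 = (-0.2861, +0.9582)
n_1 = (-0.8588, +0.5124)
n_2 = (-0.9720, -0.2352)
n_3 = (-0.4717, -0.8818)
n_4 = (+0.2439, -0.9698)
n_5 = (+0.8211, -0.5707)
n_6 = (+0.7273, +0.6863)
  (0,1): δ = 137.45°  ·
  (0,2): δ = 93.02°  ·
  (0,3): δ = 44.77°  ✓
  (0,4): δ = 2.51°  ✓
  (0,5): δ = 38.57°  ✓
  (0,6): δ = 116.71°  ·
  (1,2): δ = 135.58°  ·
  (1,3): δ = 87.32°  ·
  (1,4): δ = 45.06°  ✓
  (1,5): δ = 3.98°  ✓
  (1,6): δ = 74.16°  ·
  (2,3): δ = 131.75°  ·
  (2,4): δ = 89.49°  ·
  (2,5): δ = 48.40°  ✓
  (2,6): δ = 29.74°  ✓
  (3,4): δ = 137.74°  ·
  (3,5): δ = 96.66°  ·
  (3,6): δ = 18.52°  ✓
  (4,5): δ = 138.92°  ·
  (4,6): δ = 60.78°  ✓
  (5,6): δ = 101.86°  ·
antipodal pairs: 9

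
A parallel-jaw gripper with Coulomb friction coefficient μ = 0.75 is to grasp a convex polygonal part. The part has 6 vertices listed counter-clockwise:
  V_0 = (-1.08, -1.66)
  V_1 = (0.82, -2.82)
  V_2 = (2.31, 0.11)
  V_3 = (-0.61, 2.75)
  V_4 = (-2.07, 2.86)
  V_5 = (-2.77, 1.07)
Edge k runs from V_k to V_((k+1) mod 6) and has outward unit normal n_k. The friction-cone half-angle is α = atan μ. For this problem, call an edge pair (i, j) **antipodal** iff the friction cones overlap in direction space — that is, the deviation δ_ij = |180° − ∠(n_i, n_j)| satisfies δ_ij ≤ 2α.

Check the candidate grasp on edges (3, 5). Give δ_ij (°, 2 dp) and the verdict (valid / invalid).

α = atan 0.75 = 36.87°;  2α = 73.74°
edge 3: e_3 = (-1.46, +0.11);  n_3 = (+0.0751, +0.9972)
edge 5: e_5 = (+1.69, -2.73);  n_5 = (-0.8503, -0.5264)
∠(n_3, n_5) = 126.07°
δ = |180° − 126.07°| = 53.93°
53.93° ≤ 2α = 73.74°  →  valid

δ = 53.93°, valid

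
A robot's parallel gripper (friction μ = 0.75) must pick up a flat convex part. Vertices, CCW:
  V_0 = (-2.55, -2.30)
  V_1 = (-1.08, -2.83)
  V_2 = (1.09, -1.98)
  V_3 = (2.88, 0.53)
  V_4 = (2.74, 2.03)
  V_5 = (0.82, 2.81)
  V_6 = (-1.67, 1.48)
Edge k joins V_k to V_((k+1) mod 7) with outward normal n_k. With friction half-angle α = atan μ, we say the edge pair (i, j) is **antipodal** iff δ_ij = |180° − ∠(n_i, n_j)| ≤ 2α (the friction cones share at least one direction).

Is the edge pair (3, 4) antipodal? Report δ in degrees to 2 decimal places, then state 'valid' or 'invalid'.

δ = 117.44°, invalid

α = atan 0.75 = 36.87°;  2α = 73.74°
edge 3: e_3 = (-0.14, +1.50);  n_3 = (+0.9957, +0.0929)
edge 4: e_4 = (-1.92, +0.78);  n_4 = (+0.3764, +0.9265)
∠(n_3, n_4) = 62.56°
δ = |180° − 62.56°| = 117.44°
117.44° > 2α = 73.74°  →  invalid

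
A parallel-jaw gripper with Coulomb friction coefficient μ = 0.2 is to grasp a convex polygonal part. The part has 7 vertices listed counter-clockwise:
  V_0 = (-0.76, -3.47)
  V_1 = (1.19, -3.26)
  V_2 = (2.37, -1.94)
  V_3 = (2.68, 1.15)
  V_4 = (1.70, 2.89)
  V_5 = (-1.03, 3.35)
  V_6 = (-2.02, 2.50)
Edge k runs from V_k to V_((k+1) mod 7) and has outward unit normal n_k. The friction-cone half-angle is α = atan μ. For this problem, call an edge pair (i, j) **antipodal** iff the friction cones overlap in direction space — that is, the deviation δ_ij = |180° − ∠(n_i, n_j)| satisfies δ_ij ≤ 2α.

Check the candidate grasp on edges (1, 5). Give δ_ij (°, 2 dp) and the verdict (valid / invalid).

α = atan 0.2 = 11.31°;  2α = 22.62°
edge 1: e_1 = (+1.18, +1.32);  n_1 = (+0.7455, -0.6665)
edge 5: e_5 = (-0.99, -0.85);  n_5 = (-0.6514, +0.7587)
∠(n_1, n_5) = 172.44°
δ = |180° − 172.44°| = 7.56°
7.56° ≤ 2α = 22.62°  →  valid

δ = 7.56°, valid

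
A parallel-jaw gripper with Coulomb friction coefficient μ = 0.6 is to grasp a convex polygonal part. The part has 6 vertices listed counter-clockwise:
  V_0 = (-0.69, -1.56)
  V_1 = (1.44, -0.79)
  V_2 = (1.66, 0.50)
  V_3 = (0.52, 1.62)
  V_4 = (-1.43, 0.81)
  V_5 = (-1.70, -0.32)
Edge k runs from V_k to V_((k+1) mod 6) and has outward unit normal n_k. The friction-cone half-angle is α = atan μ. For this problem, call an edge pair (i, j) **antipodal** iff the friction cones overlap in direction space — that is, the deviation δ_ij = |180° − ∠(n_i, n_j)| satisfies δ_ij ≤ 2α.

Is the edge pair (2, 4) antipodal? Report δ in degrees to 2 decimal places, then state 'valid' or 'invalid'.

α = atan 0.6 = 30.96°;  2α = 61.93°
edge 2: e_2 = (-1.14, +1.12);  n_2 = (+0.7008, +0.7133)
edge 4: e_4 = (-0.27, -1.13);  n_4 = (-0.9726, +0.2324)
∠(n_2, n_4) = 121.05°
δ = |180° − 121.05°| = 58.95°
58.95° ≤ 2α = 61.93°  →  valid

δ = 58.95°, valid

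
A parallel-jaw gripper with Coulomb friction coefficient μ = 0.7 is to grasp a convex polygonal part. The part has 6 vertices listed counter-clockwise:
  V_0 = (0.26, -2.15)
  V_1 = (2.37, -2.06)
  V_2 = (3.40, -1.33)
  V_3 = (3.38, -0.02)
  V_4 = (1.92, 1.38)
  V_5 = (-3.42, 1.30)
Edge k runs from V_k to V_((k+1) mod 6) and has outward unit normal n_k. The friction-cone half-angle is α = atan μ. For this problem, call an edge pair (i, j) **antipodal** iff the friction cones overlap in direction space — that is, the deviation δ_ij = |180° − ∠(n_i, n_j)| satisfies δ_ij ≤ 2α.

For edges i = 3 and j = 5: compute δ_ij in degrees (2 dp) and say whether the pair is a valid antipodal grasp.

δ = 0.65°, valid

α = atan 0.7 = 34.99°;  2α = 69.98°
edge 3: e_3 = (-1.46, +1.40);  n_3 = (+0.6921, +0.7218)
edge 5: e_5 = (+3.68, -3.45);  n_5 = (-0.6839, -0.7295)
∠(n_3, n_5) = 179.35°
δ = |180° − 179.35°| = 0.65°
0.65° ≤ 2α = 69.98°  →  valid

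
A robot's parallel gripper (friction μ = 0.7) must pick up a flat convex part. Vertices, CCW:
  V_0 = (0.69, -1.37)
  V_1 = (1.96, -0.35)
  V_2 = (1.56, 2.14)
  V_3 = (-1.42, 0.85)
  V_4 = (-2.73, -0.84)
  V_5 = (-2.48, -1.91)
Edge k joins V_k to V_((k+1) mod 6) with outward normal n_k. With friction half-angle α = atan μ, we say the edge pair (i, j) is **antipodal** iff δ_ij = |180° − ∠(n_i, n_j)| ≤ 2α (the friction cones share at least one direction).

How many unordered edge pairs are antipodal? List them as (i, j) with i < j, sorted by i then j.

α = atan 0.7 = 34.99°;  2α = 69.98°
n_0 = (+0.6262, -0.7797)
n_1 = (+0.9873, +0.1586)
n_2 = (-0.3973, +0.9177)
n_3 = (-0.7904, +0.6126)
n_4 = (-0.9738, -0.2275)
n_5 = (+0.1679, -0.9858)
  (0,1): δ = 119.64°  ·
  (0,2): δ = 15.36°  ✓
  (0,3): δ = 13.45°  ✓
  (0,4): δ = 64.38°  ✓
  (0,5): δ = 150.90°  ·
  (1,2): δ = 75.72°  ·
  (1,3): δ = 46.91°  ✓
  (1,4): δ = 4.02°  ✓
  (1,5): δ = 90.54°  ·
  (2,3): δ = 151.19°  ·
  (2,4): δ = 100.26°  ·
  (2,5): δ = 13.74°  ✓
  (3,4): δ = 129.07°  ·
  (3,5): δ = 42.55°  ✓
  (4,5): δ = 93.48°  ·
antipodal pairs: 7

count = 7; pairs: (0,2), (0,3), (0,4), (1,3), (1,4), (2,5), (3,5)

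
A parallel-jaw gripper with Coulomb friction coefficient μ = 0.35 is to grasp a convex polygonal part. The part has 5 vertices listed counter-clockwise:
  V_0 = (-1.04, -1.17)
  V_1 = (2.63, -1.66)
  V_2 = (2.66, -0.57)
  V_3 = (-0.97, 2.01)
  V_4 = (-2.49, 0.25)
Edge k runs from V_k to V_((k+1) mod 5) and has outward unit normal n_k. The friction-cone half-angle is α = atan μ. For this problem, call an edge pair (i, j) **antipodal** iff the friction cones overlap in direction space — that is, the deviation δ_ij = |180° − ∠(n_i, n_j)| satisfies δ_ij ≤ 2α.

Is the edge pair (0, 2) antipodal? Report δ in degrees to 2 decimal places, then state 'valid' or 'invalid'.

α = atan 0.35 = 19.29°;  2α = 38.58°
edge 0: e_0 = (+3.67, -0.49);  n_0 = (-0.1323, -0.9912)
edge 2: e_2 = (-3.63, +2.58);  n_2 = (+0.5793, +0.8151)
∠(n_0, n_2) = 152.20°
δ = |180° − 152.20°| = 27.80°
27.80° ≤ 2α = 38.58°  →  valid

δ = 27.80°, valid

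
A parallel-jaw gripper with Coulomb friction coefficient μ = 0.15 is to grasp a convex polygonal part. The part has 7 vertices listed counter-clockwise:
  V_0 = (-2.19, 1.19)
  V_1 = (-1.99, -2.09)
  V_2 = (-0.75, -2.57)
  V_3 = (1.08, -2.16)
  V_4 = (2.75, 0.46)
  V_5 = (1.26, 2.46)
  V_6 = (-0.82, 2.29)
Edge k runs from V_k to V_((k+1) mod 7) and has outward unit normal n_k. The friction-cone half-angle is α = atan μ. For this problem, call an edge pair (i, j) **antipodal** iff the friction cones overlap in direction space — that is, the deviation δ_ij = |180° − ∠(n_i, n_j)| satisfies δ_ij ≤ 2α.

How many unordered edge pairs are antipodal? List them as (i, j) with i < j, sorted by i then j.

α = atan 0.15 = 8.53°;  2α = 17.06°
n_0 = (-0.9981, -0.0609)
n_1 = (-0.3610, -0.9326)
n_2 = (+0.2186, -0.9758)
n_3 = (+0.8433, -0.5375)
n_4 = (+0.8019, +0.5974)
n_5 = (-0.0815, +0.9967)
n_6 = (-0.6261, +0.7798)
  (0,1): δ = 114.65°  ·
  (0,2): δ = 80.86°  ·
  (0,3): δ = 36.00°  ·
  (0,4): δ = 33.20°  ·
  (0,5): δ = 91.18°  ·
  (0,6): δ = 125.27°  ·
  (1,2): δ = 146.21°  ·
  (1,3): δ = 101.35°  ·
  (1,4): δ = 32.15°  ·
  (1,5): δ = 25.83°  ·
  (1,6): δ = 59.92°  ·
  (2,3): δ = 135.14°  ·
  (2,4): δ = 65.94°  ·
  (2,5): δ = 7.96°  ✓
  (2,6): δ = 26.13°  ·
  (3,4): δ = 110.80°  ·
  (3,5): δ = 52.81°  ·
  (3,6): δ = 18.72°  ·
  (4,5): δ = 122.01°  ·
  (4,6): δ = 87.92°  ·
  (5,6): δ = 145.91°  ·
antipodal pairs: 1

count = 1; pairs: (2,5)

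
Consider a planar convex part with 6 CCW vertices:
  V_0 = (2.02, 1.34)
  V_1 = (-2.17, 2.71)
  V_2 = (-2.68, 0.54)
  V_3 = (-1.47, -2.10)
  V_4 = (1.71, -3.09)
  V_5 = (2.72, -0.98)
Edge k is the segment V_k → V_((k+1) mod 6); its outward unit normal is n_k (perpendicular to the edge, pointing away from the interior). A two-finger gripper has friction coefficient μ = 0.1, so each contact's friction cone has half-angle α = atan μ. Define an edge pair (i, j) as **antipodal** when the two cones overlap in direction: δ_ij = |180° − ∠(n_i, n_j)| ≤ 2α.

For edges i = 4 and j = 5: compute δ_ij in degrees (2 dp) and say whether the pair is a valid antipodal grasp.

α = atan 0.1 = 5.71°;  2α = 11.42°
edge 4: e_4 = (+1.01, +2.11);  n_4 = (+0.9020, -0.4318)
edge 5: e_5 = (-0.70, +2.32);  n_5 = (+0.9574, +0.2889)
∠(n_4, n_5) = 42.37°
δ = |180° − 42.37°| = 137.63°
137.63° > 2α = 11.42°  →  invalid

δ = 137.63°, invalid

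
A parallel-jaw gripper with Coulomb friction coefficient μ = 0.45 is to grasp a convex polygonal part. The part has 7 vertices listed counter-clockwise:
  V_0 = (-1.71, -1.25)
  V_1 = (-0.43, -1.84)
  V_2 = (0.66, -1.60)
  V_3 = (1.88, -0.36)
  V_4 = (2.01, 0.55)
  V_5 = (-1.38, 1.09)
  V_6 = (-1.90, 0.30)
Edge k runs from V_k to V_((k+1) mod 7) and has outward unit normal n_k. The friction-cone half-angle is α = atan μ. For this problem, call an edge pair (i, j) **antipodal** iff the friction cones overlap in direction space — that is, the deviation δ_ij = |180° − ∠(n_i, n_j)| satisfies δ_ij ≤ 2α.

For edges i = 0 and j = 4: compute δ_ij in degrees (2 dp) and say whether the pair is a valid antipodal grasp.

α = atan 0.45 = 24.23°;  2α = 48.46°
edge 0: e_0 = (+1.28, -0.59);  n_0 = (-0.4186, -0.9082)
edge 4: e_4 = (-3.39, +0.54);  n_4 = (+0.1573, +0.9875)
∠(n_0, n_4) = 164.30°
δ = |180° − 164.30°| = 15.70°
15.70° ≤ 2α = 48.46°  →  valid

δ = 15.70°, valid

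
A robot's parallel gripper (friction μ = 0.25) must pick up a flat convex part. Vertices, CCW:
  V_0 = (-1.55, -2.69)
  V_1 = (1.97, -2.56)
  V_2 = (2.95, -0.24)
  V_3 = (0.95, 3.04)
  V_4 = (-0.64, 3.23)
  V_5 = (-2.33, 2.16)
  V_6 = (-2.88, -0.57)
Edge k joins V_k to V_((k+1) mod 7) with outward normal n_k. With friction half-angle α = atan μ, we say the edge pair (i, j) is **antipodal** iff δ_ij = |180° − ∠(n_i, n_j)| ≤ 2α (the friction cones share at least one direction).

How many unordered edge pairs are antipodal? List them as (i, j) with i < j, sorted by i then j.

α = atan 0.25 = 14.04°;  2α = 28.07°
n_0 = (+0.0369, -0.9993)
n_1 = (+0.9212, -0.3891)
n_2 = (+0.8538, +0.5206)
n_3 = (+0.1187, +0.9929)
n_4 = (-0.5349, +0.8449)
n_5 = (-0.9803, +0.1975)
n_6 = (-0.8471, -0.5314)
  (0,1): δ = 115.01°  ·
  (0,2): δ = 60.74°  ·
  (0,3): δ = 8.93°  ✓
  (0,4): δ = 30.22°  ·
  (0,5): δ = 76.49°  ·
  (0,6): δ = 119.99°  ·
  (1,2): δ = 125.73°  ·
  (1,3): δ = 73.91°  ·
  (1,4): δ = 34.76°  ·
  (1,5): δ = 11.51°  ✓
  (1,6): δ = 55.00°  ·
  (2,3): δ = 128.19°  ·
  (2,4): δ = 89.03°  ·
  (2,5): δ = 42.76°  ·
  (2,6): δ = 0.73°  ✓
  (3,4): δ = 140.85°  ·
  (3,5): δ = 94.58°  ·
  (3,6): δ = 51.08°  ·
  (4,5): δ = 133.73°  ·
  (4,6): δ = 90.24°  ·
  (5,6): δ = 136.51°  ·
antipodal pairs: 3

count = 3; pairs: (0,3), (1,5), (2,6)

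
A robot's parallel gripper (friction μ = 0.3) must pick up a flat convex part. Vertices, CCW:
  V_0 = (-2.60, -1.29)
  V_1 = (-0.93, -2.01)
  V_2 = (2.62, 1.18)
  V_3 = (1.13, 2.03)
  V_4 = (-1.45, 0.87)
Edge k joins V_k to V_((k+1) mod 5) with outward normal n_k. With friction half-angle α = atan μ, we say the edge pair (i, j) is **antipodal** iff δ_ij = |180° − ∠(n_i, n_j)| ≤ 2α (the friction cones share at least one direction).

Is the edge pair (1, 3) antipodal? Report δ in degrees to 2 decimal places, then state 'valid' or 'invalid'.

δ = 17.73°, valid

α = atan 0.3 = 16.70°;  2α = 33.40°
edge 1: e_1 = (+3.55, +3.19);  n_1 = (+0.6684, -0.7438)
edge 3: e_3 = (-2.58, -1.16);  n_3 = (-0.4101, +0.9121)
∠(n_1, n_3) = 162.27°
δ = |180° − 162.27°| = 17.73°
17.73° ≤ 2α = 33.40°  →  valid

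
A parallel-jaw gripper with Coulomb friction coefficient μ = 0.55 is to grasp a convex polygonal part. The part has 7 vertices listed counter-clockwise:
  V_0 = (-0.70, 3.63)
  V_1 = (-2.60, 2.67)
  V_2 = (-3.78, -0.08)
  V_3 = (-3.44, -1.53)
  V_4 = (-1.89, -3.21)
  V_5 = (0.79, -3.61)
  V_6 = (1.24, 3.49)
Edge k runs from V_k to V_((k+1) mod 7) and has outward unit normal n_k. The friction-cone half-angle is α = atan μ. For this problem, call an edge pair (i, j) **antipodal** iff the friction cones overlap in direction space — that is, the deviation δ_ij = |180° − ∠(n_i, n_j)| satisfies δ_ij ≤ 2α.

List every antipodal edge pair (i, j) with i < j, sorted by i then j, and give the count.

α = atan 0.55 = 28.81°;  2α = 57.62°
n_0 = (-0.4510, +0.8925)
n_1 = (-0.9190, +0.3943)
n_2 = (-0.9736, -0.2283)
n_3 = (-0.7350, -0.6781)
n_4 = (-0.1476, -0.9890)
n_5 = (+0.9980, -0.0633)
n_6 = (+0.0720, +0.9974)
  (0,1): δ = 140.03°  ·
  (0,2): δ = 103.61°  ·
  (0,3): δ = 74.11°  ·
  (0,4): δ = 35.29°  ✓
  (0,5): δ = 59.57°  ·
  (0,6): δ = 149.07°  ·
  (1,2): δ = 143.58°  ·
  (1,3): δ = 114.08°  ·
  (1,4): δ = 75.27°  ·
  (1,5): δ = 19.60°  ✓
  (1,6): δ = 109.10°  ·
  (2,3): δ = 150.50°  ·
  (2,4): δ = 111.69°  ·
  (2,5): δ = 16.82°  ✓
  (2,6): δ = 72.68°  ·
  (3,4): δ = 141.18°  ·
  (3,5): δ = 46.32°  ✓
  (3,6): δ = 43.18°  ✓
  (4,5): δ = 85.14°  ·
  (4,6): δ = 4.36°  ✓
  (5,6): δ = 90.50°  ·
antipodal pairs: 6

count = 6; pairs: (0,4), (1,5), (2,5), (3,5), (3,6), (4,6)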